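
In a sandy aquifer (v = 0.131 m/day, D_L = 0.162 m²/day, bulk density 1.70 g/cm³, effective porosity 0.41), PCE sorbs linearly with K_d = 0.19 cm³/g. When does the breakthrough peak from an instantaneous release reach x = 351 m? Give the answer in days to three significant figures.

4770 days

Retardation factor R = 1 + ρ_b·K_d/n = 1 + 1.70 × 0.19/0.41 = 1.788.
Sorption retards both mechanisms: v_R = v/R = 0.07327 m/day, D_R = D/R = 0.09060 m²/day.
Peak time from v_R²t² + 2D_R t − x² = 0: t = (√(D_R² + v_R²x²) − D_R)/v_R².
√(D_R² + v_R²x²) = √(0.09060² + 0.07327² × 351²) = 25.72; v_R² = 0.005368.
t = (25.72 − 0.09060)/0.005368 = 4770 days.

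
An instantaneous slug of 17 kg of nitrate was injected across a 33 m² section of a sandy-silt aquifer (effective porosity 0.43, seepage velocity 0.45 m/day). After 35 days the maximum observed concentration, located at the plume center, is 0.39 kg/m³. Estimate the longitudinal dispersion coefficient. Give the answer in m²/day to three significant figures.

At the plume center C_max = M/(n_e·A·√(4πDt)), so D = M²/(4πt·(n_e·A·C_max)²).
n_e·A·C_max = 0.43 × 33 × 0.39 = 5.534 kg/m.
D = 17²/(4π × 35 × 5.534²) = 0.0215 m²/day.

0.0215 m²/day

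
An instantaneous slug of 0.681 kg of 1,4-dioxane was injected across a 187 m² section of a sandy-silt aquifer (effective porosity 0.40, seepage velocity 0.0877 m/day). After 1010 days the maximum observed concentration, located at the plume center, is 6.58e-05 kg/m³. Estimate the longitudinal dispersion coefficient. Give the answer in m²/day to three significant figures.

At the plume center C_max = M/(n_e·A·√(4πDt)), so D = M²/(4πt·(n_e·A·C_max)²).
n_e·A·C_max = 0.40 × 187 × 6.58e-05 = 0.004922 kg/m.
D = 0.681²/(4π × 1010 × 0.004922²) = 1.51 m²/day.

1.51 m²/day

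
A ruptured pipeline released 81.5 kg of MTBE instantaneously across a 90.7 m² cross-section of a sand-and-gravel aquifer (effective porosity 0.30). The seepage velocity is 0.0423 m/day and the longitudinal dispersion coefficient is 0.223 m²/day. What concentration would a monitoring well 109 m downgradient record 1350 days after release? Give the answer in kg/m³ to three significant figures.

0.00520 kg/m³

For an instantaneous plane source, C(x,t) = M/(n_e·A·√(4πDt)) · exp(−(x−vt)²/(4Dt)), with n_e·A the pore (flow) area.
Plume center vt = 0.0423 × 1350 = 57.105 m, so the well at 109 m is 51.895 m downgradient of the peak.
√(4πDt) = 61.51 m, giving peak height M/(n_e·A·√(4πDt)) = 81.5/(0.30 × 90.7 × 61.51) = 0.04869 kg/m³.
(x−vt)²/(4Dt) = (51.895)²/(4 × 0.223 × 1350) = 2.236; exp(−2.236) = 0.1069.
C = 0.04869 × 0.1069 = 0.00520 kg/m³.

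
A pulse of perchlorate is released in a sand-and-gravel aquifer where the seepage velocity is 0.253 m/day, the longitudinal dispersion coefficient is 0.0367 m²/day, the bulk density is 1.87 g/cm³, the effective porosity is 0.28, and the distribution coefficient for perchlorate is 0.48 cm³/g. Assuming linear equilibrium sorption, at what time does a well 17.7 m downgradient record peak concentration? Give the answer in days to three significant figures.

292 days

Retardation factor R = 1 + ρ_b·K_d/n = 1 + 1.87 × 0.48/0.28 = 4.206.
Sorption retards both mechanisms: v_R = v/R = 0.06015 m/day, D_R = D/R = 0.008726 m²/day.
Peak time from v_R²t² + 2D_R t − x² = 0: t = (√(D_R² + v_R²x²) − D_R)/v_R².
√(D_R² + v_R²x²) = √(0.008726² + 0.06015² × 17.7²) = 1.065; v_R² = 0.003618.
t = (1.065 − 0.008726)/0.003618 = 292 days.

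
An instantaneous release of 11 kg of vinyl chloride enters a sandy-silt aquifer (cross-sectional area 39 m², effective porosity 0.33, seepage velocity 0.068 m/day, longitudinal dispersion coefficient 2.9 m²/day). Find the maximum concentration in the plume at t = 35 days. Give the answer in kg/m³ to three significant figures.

The peak of an instantaneous 1D plume sits at x = vt; there the Gaussian factor is 1 and C_max = M/(n_e·A·√(4πDt)), where n_e·A is the pore area the mass is dissolved in.
√(4πDt) = √(4π × 2.9 × 35) = 35.71 m, so C_max = 11/(0.33 × 39 × 35.71) = 0.0239 kg/m³.

0.0239 kg/m³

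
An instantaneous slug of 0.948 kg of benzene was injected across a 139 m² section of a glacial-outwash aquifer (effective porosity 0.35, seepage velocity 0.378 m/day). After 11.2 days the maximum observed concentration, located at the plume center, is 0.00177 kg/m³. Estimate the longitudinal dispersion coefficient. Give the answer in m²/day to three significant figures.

At the plume center C_max = M/(n_e·A·√(4πDt)), so D = M²/(4πt·(n_e·A·C_max)²).
n_e·A·C_max = 0.35 × 139 × 0.00177 = 0.08611 kg/m.
D = 0.948²/(4π × 11.2 × 0.08611²) = 0.861 m²/day.

0.861 m²/day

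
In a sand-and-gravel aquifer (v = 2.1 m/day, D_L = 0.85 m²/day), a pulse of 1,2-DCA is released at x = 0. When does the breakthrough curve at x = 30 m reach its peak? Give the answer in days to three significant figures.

14.1 days

For the 1D instantaneous-source solution, setting ∂C/∂t = 0 at fixed x gives v²t² + 2Dt − x² = 0, so t = (√(D² + v²x²) − D)/v².
√(D² + v²x²) = √(0.85² + 2.1² × 30²) = 63.01; v² = 4.41.
t = (63.01 − 0.85)/4.41 = 14.1 days (vs. the pure-advection estimate x/v = 14.3 d).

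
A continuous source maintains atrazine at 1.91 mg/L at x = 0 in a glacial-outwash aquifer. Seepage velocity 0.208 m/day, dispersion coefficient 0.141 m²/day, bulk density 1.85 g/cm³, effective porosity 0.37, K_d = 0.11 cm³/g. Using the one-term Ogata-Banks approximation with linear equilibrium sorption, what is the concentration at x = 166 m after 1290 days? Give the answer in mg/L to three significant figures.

1.30 mg/L

Retardation factor R = 1 + ρ_b·K_d/n = 1 + 1.85 × 0.11/0.37 = 1.550.
Sorption retards both mechanisms: v_R = v/R = 0.1342 m/day, D_R = D/R = 0.09097 m²/day.
v_R·t = 0.1342 × 1290 = 173.118 m; 2√(D_R t) = 21.67 m; argument = (166 − 173.118)/21.67 = -0.3285.
C = C₀ × ½·erfc(-0.3285) = 1.91 × 0.6789 = 1.30 mg/L.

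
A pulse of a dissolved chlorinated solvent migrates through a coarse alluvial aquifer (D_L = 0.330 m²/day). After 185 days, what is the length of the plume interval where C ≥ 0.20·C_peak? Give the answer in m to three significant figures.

39.6 m

The plume is Gaussian with σ = √(2Dt) = √(2 × 0.330 × 185) = 11.05 m.
C/C_peak = exp(−Δx²/(2σ²)) = 0.20 ⇒ Δx = σ·√(−2 ln 0.20) = 11.05 × 1.794 = 19.82 m.
Width = 2Δx = 39.6 m.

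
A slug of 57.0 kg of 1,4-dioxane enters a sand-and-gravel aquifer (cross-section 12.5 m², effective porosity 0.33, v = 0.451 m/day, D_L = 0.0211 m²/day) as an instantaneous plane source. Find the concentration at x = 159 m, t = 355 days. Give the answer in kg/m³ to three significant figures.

1.37 kg/m³

For an instantaneous plane source, C(x,t) = M/(n_e·A·√(4πDt)) · exp(−(x−vt)²/(4Dt)), with n_e·A the pore (flow) area.
Plume center vt = 0.451 × 355 = 160.105 m, so the well at 159 m is 1.105 m upgradient of the peak.
√(4πDt) = 9.702 m, giving peak height M/(n_e·A·√(4πDt)) = 57.0/(0.33 × 12.5 × 9.702) = 1.424 kg/m³.
(x−vt)²/(4Dt) = (-1.105)²/(4 × 0.0211 × 355) = 0.04075; exp(−0.04075) = 0.9601.
C = 1.424 × 0.9601 = 1.37 kg/m³.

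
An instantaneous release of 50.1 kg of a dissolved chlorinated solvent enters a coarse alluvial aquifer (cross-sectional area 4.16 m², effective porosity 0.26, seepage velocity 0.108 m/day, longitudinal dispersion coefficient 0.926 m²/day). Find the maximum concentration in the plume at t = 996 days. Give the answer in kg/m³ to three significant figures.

0.430 kg/m³

The peak of an instantaneous 1D plume sits at x = vt; there the Gaussian factor is 1 and C_max = M/(n_e·A·√(4πDt)), where n_e·A is the pore area the mass is dissolved in.
√(4πDt) = √(4π × 0.926 × 996) = 107.7 m, so C_max = 50.1/(0.26 × 4.16 × 107.7) = 0.430 kg/m³.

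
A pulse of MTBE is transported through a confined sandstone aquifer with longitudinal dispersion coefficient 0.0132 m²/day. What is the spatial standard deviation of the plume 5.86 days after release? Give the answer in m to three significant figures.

0.393 m

Dispersive spreading gives a Gaussian with σ² = 2Dt; advection only shifts the center.
σ = √(2 × 0.0132 × 5.86) = 0.393 m.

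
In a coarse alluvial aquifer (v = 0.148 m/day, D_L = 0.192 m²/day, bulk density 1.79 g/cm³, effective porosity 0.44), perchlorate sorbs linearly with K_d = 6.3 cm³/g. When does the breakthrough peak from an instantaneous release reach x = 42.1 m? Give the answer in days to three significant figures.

7350 days

Retardation factor R = 1 + ρ_b·K_d/n = 1 + 1.79 × 6.3/0.44 = 26.63.
Sorption retards both mechanisms: v_R = v/R = 0.005558 m/day, D_R = D/R = 0.007210 m²/day.
Peak time from v_R²t² + 2D_R t − x² = 0: t = (√(D_R² + v_R²x²) − D_R)/v_R².
√(D_R² + v_R²x²) = √(0.007210² + 0.005558² × 42.1²) = 0.2341; v_R² = 3.089e-05.
t = (0.2341 − 0.007210)/3.089e-05 = 7350 days.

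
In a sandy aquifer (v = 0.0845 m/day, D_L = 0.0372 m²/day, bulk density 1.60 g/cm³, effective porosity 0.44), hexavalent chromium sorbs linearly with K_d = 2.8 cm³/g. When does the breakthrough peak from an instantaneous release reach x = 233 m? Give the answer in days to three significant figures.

Retardation factor R = 1 + ρ_b·K_d/n = 1 + 1.60 × 2.8/0.44 = 11.18.
Sorption retards both mechanisms: v_R = v/R = 0.007558 m/day, D_R = D/R = 0.003327 m²/day.
Peak time from v_R²t² + 2D_R t − x² = 0: t = (√(D_R² + v_R²x²) − D_R)/v_R².
√(D_R² + v_R²x²) = √(0.003327² + 0.007558² × 233²) = 1.761; v_R² = 5.712e-05.
t = (1.761 − 0.003327)/5.712e-05 = 30800 days.

30800 days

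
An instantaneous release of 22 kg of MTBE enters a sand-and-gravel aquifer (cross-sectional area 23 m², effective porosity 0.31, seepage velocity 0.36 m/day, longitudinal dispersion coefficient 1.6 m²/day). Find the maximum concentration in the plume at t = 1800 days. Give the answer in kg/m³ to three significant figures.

The peak of an instantaneous 1D plume sits at x = vt; there the Gaussian factor is 1 and C_max = M/(n_e·A·√(4πDt)), where n_e·A is the pore area the mass is dissolved in.
√(4πDt) = √(4π × 1.6 × 1800) = 190.2 m, so C_max = 22/(0.31 × 23 × 190.2) = 0.0162 kg/m³.

0.0162 kg/m³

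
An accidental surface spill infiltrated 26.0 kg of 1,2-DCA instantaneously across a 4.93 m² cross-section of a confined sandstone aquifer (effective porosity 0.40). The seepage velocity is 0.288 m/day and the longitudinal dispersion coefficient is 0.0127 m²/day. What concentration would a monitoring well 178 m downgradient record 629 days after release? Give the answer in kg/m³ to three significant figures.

For an instantaneous plane source, C(x,t) = M/(n_e·A·√(4πDt)) · exp(−(x−vt)²/(4Dt)), with n_e·A the pore (flow) area.
Plume center vt = 0.288 × 629 = 181.152 m, so the well at 178 m is 3.152 m upgradient of the peak.
√(4πDt) = 10.02 m, giving peak height M/(n_e·A·√(4πDt)) = 26.0/(0.40 × 4.93 × 10.02) = 1.316 kg/m³.
(x−vt)²/(4Dt) = (-3.152)²/(4 × 0.0127 × 629) = 0.3109; exp(−0.3109) = 0.7328.
C = 1.316 × 0.7328 = 0.964 kg/m³.

0.964 kg/m³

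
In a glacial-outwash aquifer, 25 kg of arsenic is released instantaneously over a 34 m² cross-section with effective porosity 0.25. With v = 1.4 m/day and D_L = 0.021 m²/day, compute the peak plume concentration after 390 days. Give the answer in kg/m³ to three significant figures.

The peak of an instantaneous 1D plume sits at x = vt; there the Gaussian factor is 1 and C_max = M/(n_e·A·√(4πDt)), where n_e·A is the pore area the mass is dissolved in.
√(4πDt) = √(4π × 0.021 × 390) = 10.14 m, so C_max = 25/(0.25 × 34 × 10.14) = 0.290 kg/m³.

0.290 kg/m³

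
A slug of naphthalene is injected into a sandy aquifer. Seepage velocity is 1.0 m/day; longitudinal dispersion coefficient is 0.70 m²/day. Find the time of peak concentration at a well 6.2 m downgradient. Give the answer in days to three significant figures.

5.54 days

For the 1D instantaneous-source solution, setting ∂C/∂t = 0 at fixed x gives v²t² + 2Dt − x² = 0, so t = (√(D² + v²x²) − D)/v².
√(D² + v²x²) = √(0.70² + 1.0² × 6.2²) = 6.239; v² = 1.
t = (6.239 − 0.70)/1 = 5.54 days (vs. the pure-advection estimate x/v = 6.20 d).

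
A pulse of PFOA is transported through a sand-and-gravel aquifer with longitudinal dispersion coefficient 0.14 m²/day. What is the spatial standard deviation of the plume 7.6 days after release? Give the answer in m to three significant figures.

Dispersive spreading gives a Gaussian with σ² = 2Dt; advection only shifts the center.
σ = √(2 × 0.14 × 7.6) = 1.46 m.

1.46 m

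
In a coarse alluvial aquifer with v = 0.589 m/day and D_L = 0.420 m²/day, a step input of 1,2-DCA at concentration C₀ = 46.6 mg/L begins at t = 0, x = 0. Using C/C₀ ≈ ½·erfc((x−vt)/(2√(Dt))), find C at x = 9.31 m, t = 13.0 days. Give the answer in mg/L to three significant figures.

14.4 mg/L

For a continuous step input, C/C₀ ≈ ½·erfc((x−vt)/(2√(Dt))).
vt = 0.589 × 13.0 = 7.657 m and 2√(Dt) = 2√(0.420 × 13.0) = 4.673 m.
Argument (x−vt)/(2√(Dt)) = (9.31 − 7.657)/4.673 = 0.3537; ½·erfc(0.3537) = 0.3085.
C = 46.6 × 0.3085 = 14.4 mg/L.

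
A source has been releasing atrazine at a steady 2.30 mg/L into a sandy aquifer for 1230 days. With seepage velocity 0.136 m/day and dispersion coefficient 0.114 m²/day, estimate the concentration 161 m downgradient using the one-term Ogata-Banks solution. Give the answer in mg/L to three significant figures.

1.49 mg/L

For a continuous step input, C/C₀ ≈ ½·erfc((x−vt)/(2√(Dt))).
vt = 0.136 × 1230 = 167.28 m and 2√(Dt) = 2√(0.114 × 1230) = 23.68 m.
Argument (x−vt)/(2√(Dt)) = (161 − 167.28)/23.68 = -0.2652; ½·erfc(-0.2652) = 0.6462.
C = 2.30 × 0.6462 = 1.49 mg/L.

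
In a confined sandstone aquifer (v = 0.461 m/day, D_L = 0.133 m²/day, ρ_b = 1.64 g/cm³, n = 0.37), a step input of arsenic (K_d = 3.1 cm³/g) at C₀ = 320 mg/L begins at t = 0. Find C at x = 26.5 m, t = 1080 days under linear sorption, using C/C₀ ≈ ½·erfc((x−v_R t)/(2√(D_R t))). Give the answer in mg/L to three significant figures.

304 mg/L

Retardation factor R = 1 + ρ_b·K_d/n = 1 + 1.64 × 3.1/0.37 = 14.74.
Sorption retards both mechanisms: v_R = v/R = 0.03128 m/day, D_R = D/R = 0.009023 m²/day.
v_R·t = 0.03128 × 1080 = 33.7824 m; 2√(D_R t) = 6.243 m; argument = (26.5 − 33.7824)/6.243 = -1.166.
C = C₀ × ½·erfc(-1.166) = 320 × 0.9504 = 304 mg/L.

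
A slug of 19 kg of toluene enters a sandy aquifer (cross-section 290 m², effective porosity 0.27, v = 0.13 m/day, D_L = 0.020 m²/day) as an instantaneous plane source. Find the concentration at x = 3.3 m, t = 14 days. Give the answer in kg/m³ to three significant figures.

For an instantaneous plane source, C(x,t) = M/(n_e·A·√(4πDt)) · exp(−(x−vt)²/(4Dt)), with n_e·A the pore (flow) area.
Plume center vt = 0.13 × 14 = 1.82 m, so the well at 3.3 m is 1.48 m downgradient of the peak.
√(4πDt) = 1.876 m, giving peak height M/(n_e·A·√(4πDt)) = 19/(0.27 × 290 × 1.876) = 0.1293 kg/m³.
(x−vt)²/(4Dt) = (1.48)²/(4 × 0.020 × 14) = 1.956; exp(−1.956) = 0.1414.
C = 0.1293 × 0.1414 = 0.0183 kg/m³.

0.0183 kg/m³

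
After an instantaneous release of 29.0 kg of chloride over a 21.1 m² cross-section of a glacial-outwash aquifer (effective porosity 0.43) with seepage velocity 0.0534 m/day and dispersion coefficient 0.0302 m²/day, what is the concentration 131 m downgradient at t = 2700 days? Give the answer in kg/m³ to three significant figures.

For an instantaneous plane source, C(x,t) = M/(n_e·A·√(4πDt)) · exp(−(x−vt)²/(4Dt)), with n_e·A the pore (flow) area.
Plume center vt = 0.0534 × 2700 = 144.18 m, so the well at 131 m is 13.18 m upgradient of the peak.
√(4πDt) = 32.01 m, giving peak height M/(n_e·A·√(4πDt)) = 29.0/(0.43 × 21.1 × 32.01) = 0.09985 kg/m³.
(x−vt)²/(4Dt) = (-13.18)²/(4 × 0.0302 × 2700) = 0.5326; exp(−0.5326) = 0.5871.
C = 0.09985 × 0.5871 = 0.0586 kg/m³.

0.0586 kg/m³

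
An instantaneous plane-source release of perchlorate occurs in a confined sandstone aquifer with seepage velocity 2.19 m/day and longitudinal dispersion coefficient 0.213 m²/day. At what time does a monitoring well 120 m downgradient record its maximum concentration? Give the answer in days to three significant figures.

For the 1D instantaneous-source solution, setting ∂C/∂t = 0 at fixed x gives v²t² + 2Dt − x² = 0, so t = (√(D² + v²x²) − D)/v².
√(D² + v²x²) = √(0.213² + 2.19² × 120²) = 262.8; v² = 4.7961.
t = (262.8 − 0.213)/4.7961 = 54.8 days (vs. the pure-advection estimate x/v = 54.8 d).

54.8 days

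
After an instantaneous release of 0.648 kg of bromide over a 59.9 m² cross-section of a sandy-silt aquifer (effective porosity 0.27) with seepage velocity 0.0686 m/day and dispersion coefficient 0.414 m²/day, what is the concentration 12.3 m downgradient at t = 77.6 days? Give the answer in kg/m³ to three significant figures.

0.00137 kg/m³

For an instantaneous plane source, C(x,t) = M/(n_e·A·√(4πDt)) · exp(−(x−vt)²/(4Dt)), with n_e·A the pore (flow) area.
Plume center vt = 0.0686 × 77.6 = 5.32336 m, so the well at 12.3 m is 6.97664 m downgradient of the peak.
√(4πDt) = 20.09 m, giving peak height M/(n_e·A·√(4πDt)) = 0.648/(0.27 × 59.9 × 20.09) = 0.001994 kg/m³.
(x−vt)²/(4Dt) = (6.97664)²/(4 × 0.414 × 77.6) = 0.3788; exp(−0.3788) = 0.6847.
C = 0.001994 × 0.6847 = 0.00137 kg/m³.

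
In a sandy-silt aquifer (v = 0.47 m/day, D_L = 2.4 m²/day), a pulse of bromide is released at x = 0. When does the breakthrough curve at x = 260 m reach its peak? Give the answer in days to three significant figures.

542 days

For the 1D instantaneous-source solution, setting ∂C/∂t = 0 at fixed x gives v²t² + 2Dt − x² = 0, so t = (√(D² + v²x²) − D)/v².
√(D² + v²x²) = √(2.4² + 0.47² × 260²) = 122.2; v² = 0.2209.
t = (122.2 − 2.4)/0.2209 = 542 days (vs. the pure-advection estimate x/v = 553 d).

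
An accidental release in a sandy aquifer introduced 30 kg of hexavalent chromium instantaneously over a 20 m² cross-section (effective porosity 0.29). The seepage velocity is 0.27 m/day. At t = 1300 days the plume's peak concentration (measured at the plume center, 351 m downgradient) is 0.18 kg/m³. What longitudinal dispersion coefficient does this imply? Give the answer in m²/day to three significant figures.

0.0505 m²/day

At the plume center C_max = M/(n_e·A·√(4πDt)), so D = M²/(4πt·(n_e·A·C_max)²).
n_e·A·C_max = 0.29 × 20 × 0.18 = 1.044 kg/m.
D = 30²/(4π × 1300 × 1.044²) = 0.0505 m²/day.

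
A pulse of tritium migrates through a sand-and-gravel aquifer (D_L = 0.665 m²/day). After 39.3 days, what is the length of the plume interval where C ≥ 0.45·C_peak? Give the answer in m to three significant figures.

18.3 m

The plume is Gaussian with σ = √(2Dt) = √(2 × 0.665 × 39.3) = 7.230 m.
C/C_peak = exp(−Δx²/(2σ²)) = 0.45 ⇒ Δx = σ·√(−2 ln 0.45) = 7.230 × 1.264 = 9.139 m.
Width = 2Δx = 18.3 m.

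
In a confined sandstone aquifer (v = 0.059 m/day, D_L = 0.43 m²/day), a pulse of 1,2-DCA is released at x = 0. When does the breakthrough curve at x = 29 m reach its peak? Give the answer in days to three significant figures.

383 days

For the 1D instantaneous-source solution, setting ∂C/∂t = 0 at fixed x gives v²t² + 2Dt − x² = 0, so t = (√(D² + v²x²) − D)/v².
√(D² + v²x²) = √(0.43² + 0.059² × 29²) = 1.764; v² = 0.003481.
t = (1.764 − 0.43)/0.003481 = 383 days (vs. the pure-advection estimate x/v = 492 d).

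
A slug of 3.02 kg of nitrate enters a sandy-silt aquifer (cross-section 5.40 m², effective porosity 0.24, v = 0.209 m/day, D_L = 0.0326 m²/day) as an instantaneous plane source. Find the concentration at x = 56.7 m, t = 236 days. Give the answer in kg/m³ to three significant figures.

For an instantaneous plane source, C(x,t) = M/(n_e·A·√(4πDt)) · exp(−(x−vt)²/(4Dt)), with n_e·A the pore (flow) area.
Plume center vt = 0.209 × 236 = 49.324 m, so the well at 56.7 m is 7.376 m downgradient of the peak.
√(4πDt) = 9.833 m, giving peak height M/(n_e·A·√(4πDt)) = 3.02/(0.24 × 5.40 × 9.833) = 0.2370 kg/m³.
(x−vt)²/(4Dt) = (7.376)²/(4 × 0.0326 × 236) = 1.768; exp(−1.768) = 0.1707.
C = 0.2370 × 0.1707 = 0.0405 kg/m³.

0.0405 kg/m³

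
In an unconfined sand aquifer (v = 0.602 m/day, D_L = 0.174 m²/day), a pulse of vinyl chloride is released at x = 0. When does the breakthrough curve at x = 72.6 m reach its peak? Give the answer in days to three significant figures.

120 days

For the 1D instantaneous-source solution, setting ∂C/∂t = 0 at fixed x gives v²t² + 2Dt − x² = 0, so t = (√(D² + v²x²) − D)/v².
√(D² + v²x²) = √(0.174² + 0.602² × 72.6²) = 43.71; v² = 0.362404.
t = (43.71 − 0.174)/0.362404 = 120 days (vs. the pure-advection estimate x/v = 121 d).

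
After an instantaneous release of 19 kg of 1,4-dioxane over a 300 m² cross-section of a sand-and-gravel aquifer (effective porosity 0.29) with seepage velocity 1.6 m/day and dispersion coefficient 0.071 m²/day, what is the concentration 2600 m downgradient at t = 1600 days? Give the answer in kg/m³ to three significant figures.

0.000171 kg/m³

For an instantaneous plane source, C(x,t) = M/(n_e·A·√(4πDt)) · exp(−(x−vt)²/(4Dt)), with n_e·A the pore (flow) area.
Plume center vt = 1.6 × 1600 = 2560 m, so the well at 2600 m is 40 m downgradient of the peak.
√(4πDt) = 37.78 m, giving peak height M/(n_e·A·√(4πDt)) = 19/(0.29 × 300 × 37.78) = 0.005781 kg/m³.
(x−vt)²/(4Dt) = (40)²/(4 × 0.071 × 1600) = 3.521; exp(−3.521) = 0.02957.
C = 0.005781 × 0.02957 = 0.000171 kg/m³.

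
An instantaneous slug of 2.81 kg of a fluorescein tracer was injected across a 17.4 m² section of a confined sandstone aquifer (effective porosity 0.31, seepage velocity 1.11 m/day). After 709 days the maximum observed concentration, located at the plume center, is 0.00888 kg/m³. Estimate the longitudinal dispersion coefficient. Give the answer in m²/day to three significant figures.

0.386 m²/day

At the plume center C_max = M/(n_e·A·√(4πDt)), so D = M²/(4πt·(n_e·A·C_max)²).
n_e·A·C_max = 0.31 × 17.4 × 0.00888 = 0.04790 kg/m.
D = 2.81²/(4π × 709 × 0.04790²) = 0.386 m²/day.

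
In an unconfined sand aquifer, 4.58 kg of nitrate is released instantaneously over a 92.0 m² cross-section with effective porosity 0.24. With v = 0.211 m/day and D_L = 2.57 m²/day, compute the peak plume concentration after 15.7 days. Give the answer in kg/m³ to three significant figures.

0.00921 kg/m³

The peak of an instantaneous 1D plume sits at x = vt; there the Gaussian factor is 1 and C_max = M/(n_e·A·√(4πDt)), where n_e·A is the pore area the mass is dissolved in.
√(4πDt) = √(4π × 2.57 × 15.7) = 22.52 m, so C_max = 4.58/(0.24 × 92.0 × 22.52) = 0.00921 kg/m³.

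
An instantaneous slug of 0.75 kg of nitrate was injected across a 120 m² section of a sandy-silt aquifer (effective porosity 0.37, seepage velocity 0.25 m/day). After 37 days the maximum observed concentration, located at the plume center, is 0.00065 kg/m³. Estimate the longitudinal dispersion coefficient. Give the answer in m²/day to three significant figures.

1.45 m²/day

At the plume center C_max = M/(n_e·A·√(4πDt)), so D = M²/(4πt·(n_e·A·C_max)²).
n_e·A·C_max = 0.37 × 120 × 0.00065 = 0.02886 kg/m.
D = 0.75²/(4π × 37 × 0.02886²) = 1.45 m²/day.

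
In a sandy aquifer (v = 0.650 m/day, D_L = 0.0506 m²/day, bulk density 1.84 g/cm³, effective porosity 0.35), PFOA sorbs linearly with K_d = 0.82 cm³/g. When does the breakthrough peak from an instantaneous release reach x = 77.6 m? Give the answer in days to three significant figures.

633 days

Retardation factor R = 1 + ρ_b·K_d/n = 1 + 1.84 × 0.82/0.35 = 5.311.
Sorption retards both mechanisms: v_R = v/R = 0.1224 m/day, D_R = D/R = 0.009527 m²/day.
Peak time from v_R²t² + 2D_R t − x² = 0: t = (√(D_R² + v_R²x²) − D_R)/v_R².
√(D_R² + v_R²x²) = √(0.009527² + 0.1224² × 77.6²) = 9.498; v_R² = 0.01498.
t = (9.498 − 0.009527)/0.01498 = 633 days.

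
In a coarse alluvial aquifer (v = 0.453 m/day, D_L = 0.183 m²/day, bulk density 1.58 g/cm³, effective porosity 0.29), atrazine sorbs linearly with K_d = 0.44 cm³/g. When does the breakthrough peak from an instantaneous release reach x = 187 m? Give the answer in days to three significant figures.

1400 days

Retardation factor R = 1 + ρ_b·K_d/n = 1 + 1.58 × 0.44/0.29 = 3.397.
Sorption retards both mechanisms: v_R = v/R = 0.1334 m/day, D_R = D/R = 0.05387 m²/day.
Peak time from v_R²t² + 2D_R t − x² = 0: t = (√(D_R² + v_R²x²) − D_R)/v_R².
√(D_R² + v_R²x²) = √(0.05387² + 0.1334² × 187²) = 24.95; v_R² = 0.01780.
t = (24.95 − 0.05387)/0.01780 = 1400 days.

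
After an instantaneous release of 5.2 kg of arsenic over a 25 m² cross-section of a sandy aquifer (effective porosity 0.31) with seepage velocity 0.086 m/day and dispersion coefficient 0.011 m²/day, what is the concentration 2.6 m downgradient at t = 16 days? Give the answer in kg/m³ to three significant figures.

For an instantaneous plane source, C(x,t) = M/(n_e·A·√(4πDt)) · exp(−(x−vt)²/(4Dt)), with n_e·A the pore (flow) area.
Plume center vt = 0.086 × 16 = 1.376 m, so the well at 2.6 m is 1.224 m downgradient of the peak.
√(4πDt) = 1.487 m, giving peak height M/(n_e·A·√(4πDt)) = 5.2/(0.31 × 25 × 1.487) = 0.4512 kg/m³.
(x−vt)²/(4Dt) = (1.224)²/(4 × 0.011 × 16) = 2.128; exp(−2.128) = 0.1191.
C = 0.4512 × 0.1191 = 0.0537 kg/m³.

0.0537 kg/m³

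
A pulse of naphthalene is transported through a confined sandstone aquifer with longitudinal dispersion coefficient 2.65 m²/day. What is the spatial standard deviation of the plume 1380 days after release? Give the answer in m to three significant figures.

85.5 m

Dispersive spreading gives a Gaussian with σ² = 2Dt; advection only shifts the center.
σ = √(2 × 2.65 × 1380) = 85.5 m.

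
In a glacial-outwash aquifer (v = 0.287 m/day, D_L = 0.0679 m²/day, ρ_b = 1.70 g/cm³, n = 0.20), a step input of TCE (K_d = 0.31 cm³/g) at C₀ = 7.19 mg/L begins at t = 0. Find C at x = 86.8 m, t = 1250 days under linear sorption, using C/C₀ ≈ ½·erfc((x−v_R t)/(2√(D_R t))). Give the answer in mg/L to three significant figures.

6.90 mg/L

Retardation factor R = 1 + ρ_b·K_d/n = 1 + 1.70 × 0.31/0.20 = 3.635.
Sorption retards both mechanisms: v_R = v/R = 0.07895 m/day, D_R = D/R = 0.01868 m²/day.
v_R·t = 0.07895 × 1250 = 98.6875 m; 2√(D_R t) = 9.664 m; argument = (86.8 − 98.6875)/9.664 = -1.230.
C = C₀ × ½·erfc(-1.230) = 7.19 × 0.9590 = 6.90 mg/L.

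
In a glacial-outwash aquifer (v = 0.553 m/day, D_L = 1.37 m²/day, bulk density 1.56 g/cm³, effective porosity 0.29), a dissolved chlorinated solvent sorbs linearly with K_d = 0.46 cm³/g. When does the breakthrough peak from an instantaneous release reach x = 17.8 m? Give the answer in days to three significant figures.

97.3 days

Retardation factor R = 1 + ρ_b·K_d/n = 1 + 1.56 × 0.46/0.29 = 3.474.
Sorption retards both mechanisms: v_R = v/R = 0.1592 m/day, D_R = D/R = 0.3944 m²/day.
Peak time from v_R²t² + 2D_R t − x² = 0: t = (√(D_R² + v_R²x²) − D_R)/v_R².
√(D_R² + v_R²x²) = √(0.3944² + 0.1592² × 17.8²) = 2.861; v_R² = 0.02534.
t = (2.861 − 0.3944)/0.02534 = 97.3 days.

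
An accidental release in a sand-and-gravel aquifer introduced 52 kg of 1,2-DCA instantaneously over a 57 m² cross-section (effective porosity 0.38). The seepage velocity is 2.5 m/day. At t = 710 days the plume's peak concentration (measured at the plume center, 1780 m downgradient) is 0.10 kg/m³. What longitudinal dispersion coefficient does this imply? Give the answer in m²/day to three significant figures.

0.0646 m²/day

At the plume center C_max = M/(n_e·A·√(4πDt)), so D = M²/(4πt·(n_e·A·C_max)²).
n_e·A·C_max = 0.38 × 57 × 0.10 = 2.166 kg/m.
D = 52²/(4π × 710 × 2.166²) = 0.0646 m²/day.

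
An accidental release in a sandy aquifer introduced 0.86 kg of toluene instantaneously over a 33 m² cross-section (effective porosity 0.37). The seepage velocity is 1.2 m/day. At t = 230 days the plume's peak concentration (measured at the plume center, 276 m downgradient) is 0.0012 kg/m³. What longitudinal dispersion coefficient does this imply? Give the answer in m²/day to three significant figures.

1.19 m²/day

At the plume center C_max = M/(n_e·A·√(4πDt)), so D = M²/(4πt·(n_e·A·C_max)²).
n_e·A·C_max = 0.37 × 33 × 0.0012 = 0.01465 kg/m.
D = 0.86²/(4π × 230 × 0.01465²) = 1.19 m²/day.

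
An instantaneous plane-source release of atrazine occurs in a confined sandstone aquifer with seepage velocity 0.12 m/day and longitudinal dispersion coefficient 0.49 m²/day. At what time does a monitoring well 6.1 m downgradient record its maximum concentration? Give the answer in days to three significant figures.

27.1 days

For the 1D instantaneous-source solution, setting ∂C/∂t = 0 at fixed x gives v²t² + 2Dt − x² = 0, so t = (√(D² + v²x²) − D)/v².
√(D² + v²x²) = √(0.49² + 0.12² × 6.1²) = 0.8809; v² = 0.0144.
t = (0.8809 − 0.49)/0.0144 = 27.1 days (vs. the pure-advection estimate x/v = 50.8 d).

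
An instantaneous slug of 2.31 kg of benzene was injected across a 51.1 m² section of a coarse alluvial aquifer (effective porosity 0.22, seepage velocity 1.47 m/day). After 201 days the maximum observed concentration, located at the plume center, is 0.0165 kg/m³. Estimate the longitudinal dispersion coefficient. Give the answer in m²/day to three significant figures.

At the plume center C_max = M/(n_e·A·√(4πDt)), so D = M²/(4πt·(n_e·A·C_max)²).
n_e·A·C_max = 0.22 × 51.1 × 0.0165 = 0.1855 kg/m.
D = 2.31²/(4π × 201 × 0.1855²) = 0.0614 m²/day.

0.0614 m²/day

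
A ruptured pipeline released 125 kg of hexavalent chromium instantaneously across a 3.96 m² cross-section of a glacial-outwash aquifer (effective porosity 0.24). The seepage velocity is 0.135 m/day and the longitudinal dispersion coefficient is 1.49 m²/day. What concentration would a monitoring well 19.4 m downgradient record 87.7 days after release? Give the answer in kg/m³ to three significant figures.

For an instantaneous plane source, C(x,t) = M/(n_e·A·√(4πDt)) · exp(−(x−vt)²/(4Dt)), with n_e·A the pore (flow) area.
Plume center vt = 0.135 × 87.7 = 11.8395 m, so the well at 19.4 m is 7.5605 m downgradient of the peak.
√(4πDt) = 40.52 m, giving peak height M/(n_e·A·√(4πDt)) = 125/(0.24 × 3.96 × 40.52) = 3.246 kg/m³.
(x−vt)²/(4Dt) = (7.5605)²/(4 × 1.49 × 87.7) = 0.1094; exp(−0.1094) = 0.8964.
C = 3.246 × 0.8964 = 2.91 kg/m³.

2.91 kg/m³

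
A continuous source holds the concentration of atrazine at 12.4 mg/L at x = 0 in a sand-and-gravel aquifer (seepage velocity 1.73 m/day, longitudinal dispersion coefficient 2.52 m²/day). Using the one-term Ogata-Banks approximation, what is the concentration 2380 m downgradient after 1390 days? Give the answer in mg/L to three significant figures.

7.64 mg/L

For a continuous step input, C/C₀ ≈ ½·erfc((x−vt)/(2√(Dt))).
vt = 1.73 × 1390 = 2404.7 m and 2√(Dt) = 2√(2.52 × 1390) = 118.4 m.
Argument (x−vt)/(2√(Dt)) = (2380 − 2404.7)/118.4 = -0.2086; ½·erfc(-0.2086) = 0.6160.
C = 12.4 × 0.6160 = 7.64 mg/L.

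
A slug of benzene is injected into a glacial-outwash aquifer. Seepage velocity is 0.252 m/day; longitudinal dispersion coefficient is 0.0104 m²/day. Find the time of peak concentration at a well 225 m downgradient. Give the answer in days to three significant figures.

893 days

For the 1D instantaneous-source solution, setting ∂C/∂t = 0 at fixed x gives v²t² + 2Dt − x² = 0, so t = (√(D² + v²x²) − D)/v².
√(D² + v²x²) = √(0.0104² + 0.252² × 225²) = 56.70; v² = 0.063504.
t = (56.70 − 0.0104)/0.063504 = 893 days (vs. the pure-advection estimate x/v = 893 d).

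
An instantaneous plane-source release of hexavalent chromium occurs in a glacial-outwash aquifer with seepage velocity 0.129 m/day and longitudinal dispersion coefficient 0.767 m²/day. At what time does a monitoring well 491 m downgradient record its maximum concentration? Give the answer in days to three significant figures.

3760 days

For the 1D instantaneous-source solution, setting ∂C/∂t = 0 at fixed x gives v²t² + 2Dt − x² = 0, so t = (√(D² + v²x²) − D)/v².
√(D² + v²x²) = √(0.767² + 0.129² × 491²) = 63.34; v² = 0.016641.
t = (63.34 − 0.767)/0.016641 = 3760 days (vs. the pure-advection estimate x/v = 3810 d).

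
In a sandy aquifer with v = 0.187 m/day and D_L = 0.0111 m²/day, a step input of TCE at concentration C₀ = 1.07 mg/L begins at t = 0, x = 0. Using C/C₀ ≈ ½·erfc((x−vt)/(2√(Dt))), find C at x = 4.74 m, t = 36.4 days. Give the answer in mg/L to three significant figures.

1.06 mg/L

For a continuous step input, C/C₀ ≈ ½·erfc((x−vt)/(2√(Dt))).
vt = 0.187 × 36.4 = 6.8068 m and 2√(Dt) = 2√(0.0111 × 36.4) = 1.271 m.
Argument (x−vt)/(2√(Dt)) = (4.74 − 6.8068)/1.271 = -1.626; ½·erfc(-1.626) = 0.9893.
C = 1.07 × 0.9893 = 1.06 mg/L.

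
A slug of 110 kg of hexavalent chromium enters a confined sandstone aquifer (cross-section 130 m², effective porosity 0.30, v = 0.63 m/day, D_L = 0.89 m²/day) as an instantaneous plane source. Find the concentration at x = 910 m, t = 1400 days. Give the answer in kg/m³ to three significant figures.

For an instantaneous plane source, C(x,t) = M/(n_e·A·√(4πDt)) · exp(−(x−vt)²/(4Dt)), with n_e·A the pore (flow) area.
Plume center vt = 0.63 × 1400 = 882 m, so the well at 910 m is 28 m downgradient of the peak.
√(4πDt) = 125.1 m, giving peak height M/(n_e·A·√(4πDt)) = 110/(0.30 × 130 × 125.1) = 0.02255 kg/m³.
(x−vt)²/(4Dt) = (28)²/(4 × 0.89 × 1400) = 0.1573; exp(−0.1573) = 0.8544.
C = 0.02255 × 0.8544 = 0.0193 kg/m³.

0.0193 kg/m³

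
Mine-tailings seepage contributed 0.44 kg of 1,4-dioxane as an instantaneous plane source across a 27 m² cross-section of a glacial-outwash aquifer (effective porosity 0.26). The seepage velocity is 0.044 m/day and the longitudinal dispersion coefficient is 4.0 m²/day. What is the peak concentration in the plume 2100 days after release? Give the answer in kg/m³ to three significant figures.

The peak of an instantaneous 1D plume sits at x = vt; there the Gaussian factor is 1 and C_max = M/(n_e·A·√(4πDt)), where n_e·A is the pore area the mass is dissolved in.
√(4πDt) = √(4π × 4.0 × 2100) = 324.9 m, so C_max = 0.44/(0.26 × 27 × 324.9) = 0.000193 kg/m³.

0.000193 kg/m³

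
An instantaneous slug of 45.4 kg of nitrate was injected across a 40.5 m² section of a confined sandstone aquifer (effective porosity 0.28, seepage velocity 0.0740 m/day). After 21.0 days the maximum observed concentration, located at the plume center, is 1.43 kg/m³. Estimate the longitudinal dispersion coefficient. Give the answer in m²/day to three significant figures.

At the plume center C_max = M/(n_e·A·√(4πDt)), so D = M²/(4πt·(n_e·A·C_max)²).
n_e·A·C_max = 0.28 × 40.5 × 1.43 = 16.22 kg/m.
D = 45.4²/(4π × 21.0 × 16.22²) = 0.0297 m²/day.

0.0297 m²/day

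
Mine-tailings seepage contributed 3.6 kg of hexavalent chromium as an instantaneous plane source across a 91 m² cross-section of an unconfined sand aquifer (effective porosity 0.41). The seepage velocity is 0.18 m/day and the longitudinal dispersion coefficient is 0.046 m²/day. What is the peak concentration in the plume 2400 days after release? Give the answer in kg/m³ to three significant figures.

The peak of an instantaneous 1D plume sits at x = vt; there the Gaussian factor is 1 and C_max = M/(n_e·A·√(4πDt)), where n_e·A is the pore area the mass is dissolved in.
√(4πDt) = √(4π × 0.046 × 2400) = 37.25 m, so C_max = 3.6/(0.41 × 91 × 37.25) = 0.00259 kg/m³.

0.00259 kg/m³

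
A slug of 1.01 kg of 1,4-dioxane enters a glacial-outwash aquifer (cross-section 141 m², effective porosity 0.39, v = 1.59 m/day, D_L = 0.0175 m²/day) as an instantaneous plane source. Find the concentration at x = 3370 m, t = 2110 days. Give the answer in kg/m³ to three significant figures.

0.000182 kg/m³

For an instantaneous plane source, C(x,t) = M/(n_e·A·√(4πDt)) · exp(−(x−vt)²/(4Dt)), with n_e·A the pore (flow) area.
Plume center vt = 1.59 × 2110 = 3354.9 m, so the well at 3370 m is 15.1 m downgradient of the peak.
√(4πDt) = 21.54 m, giving peak height M/(n_e·A·√(4πDt)) = 1.01/(0.39 × 141 × 21.54) = 0.0008527 kg/m³.
(x−vt)²/(4Dt) = (15.1)²/(4 × 0.0175 × 2110) = 1.544; exp(−1.544) = 0.2135.
C = 0.0008527 × 0.2135 = 0.000182 kg/m³.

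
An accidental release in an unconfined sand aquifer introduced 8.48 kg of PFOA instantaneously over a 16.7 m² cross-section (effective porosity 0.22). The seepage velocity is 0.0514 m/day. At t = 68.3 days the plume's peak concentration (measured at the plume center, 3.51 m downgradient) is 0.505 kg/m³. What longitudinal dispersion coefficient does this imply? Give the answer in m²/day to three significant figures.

At the plume center C_max = M/(n_e·A·√(4πDt)), so D = M²/(4πt·(n_e·A·C_max)²).
n_e·A·C_max = 0.22 × 16.7 × 0.505 = 1.855 kg/m.
D = 8.48²/(4π × 68.3 × 1.855²) = 0.0243 m²/day.

0.0243 m²/day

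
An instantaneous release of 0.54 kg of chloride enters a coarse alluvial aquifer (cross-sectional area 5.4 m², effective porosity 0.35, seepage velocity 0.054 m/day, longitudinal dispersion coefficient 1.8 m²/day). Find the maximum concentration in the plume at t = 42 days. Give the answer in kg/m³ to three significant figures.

0.00927 kg/m³

The peak of an instantaneous 1D plume sits at x = vt; there the Gaussian factor is 1 and C_max = M/(n_e·A·√(4πDt)), where n_e·A is the pore area the mass is dissolved in.
√(4πDt) = √(4π × 1.8 × 42) = 30.82 m, so C_max = 0.54/(0.35 × 5.4 × 30.82) = 0.00927 kg/m³.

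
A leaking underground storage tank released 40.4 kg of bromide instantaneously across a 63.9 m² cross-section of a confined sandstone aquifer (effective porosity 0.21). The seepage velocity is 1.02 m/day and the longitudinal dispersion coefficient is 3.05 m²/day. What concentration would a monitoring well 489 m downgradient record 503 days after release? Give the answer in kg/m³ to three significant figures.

For an instantaneous plane source, C(x,t) = M/(n_e·A·√(4πDt)) · exp(−(x−vt)²/(4Dt)), with n_e·A the pore (flow) area.
Plume center vt = 1.02 × 503 = 513.06 m, so the well at 489 m is 24.06 m upgradient of the peak.
√(4πDt) = 138.8 m, giving peak height M/(n_e·A·√(4πDt)) = 40.4/(0.21 × 63.9 × 138.8) = 0.02169 kg/m³.
(x−vt)²/(4Dt) = (-24.06)²/(4 × 3.05 × 503) = 0.09433; exp(−0.09433) = 0.9100.
C = 0.02169 × 0.9100 = 0.0197 kg/m³.

0.0197 kg/m³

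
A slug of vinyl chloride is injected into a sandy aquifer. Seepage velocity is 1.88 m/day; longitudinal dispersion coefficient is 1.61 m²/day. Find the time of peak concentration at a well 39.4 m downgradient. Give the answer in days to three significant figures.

For the 1D instantaneous-source solution, setting ∂C/∂t = 0 at fixed x gives v²t² + 2Dt − x² = 0, so t = (√(D² + v²x²) − D)/v².
√(D² + v²x²) = √(1.61² + 1.88² × 39.4²) = 74.09; v² = 3.5344.
t = (74.09 − 1.61)/3.5344 = 20.5 days (vs. the pure-advection estimate x/v = 21.0 d).

20.5 days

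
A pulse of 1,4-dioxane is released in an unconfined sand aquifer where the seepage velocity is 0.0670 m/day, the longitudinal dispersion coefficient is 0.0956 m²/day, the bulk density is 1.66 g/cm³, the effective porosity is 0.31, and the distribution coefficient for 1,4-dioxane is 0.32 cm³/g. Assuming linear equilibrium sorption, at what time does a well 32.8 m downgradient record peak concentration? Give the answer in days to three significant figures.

Retardation factor R = 1 + ρ_b·K_d/n = 1 + 1.66 × 0.32/0.31 = 2.714.
Sorption retards both mechanisms: v_R = v/R = 0.02469 m/day, D_R = D/R = 0.03522 m²/day.
Peak time from v_R²t² + 2D_R t − x² = 0: t = (√(D_R² + v_R²x²) − D_R)/v_R².
√(D_R² + v_R²x²) = √(0.03522² + 0.02469² × 32.8²) = 0.8106; v_R² = 0.0006096.
t = (0.8106 − 0.03522)/0.0006096 = 1270 days.

1270 days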